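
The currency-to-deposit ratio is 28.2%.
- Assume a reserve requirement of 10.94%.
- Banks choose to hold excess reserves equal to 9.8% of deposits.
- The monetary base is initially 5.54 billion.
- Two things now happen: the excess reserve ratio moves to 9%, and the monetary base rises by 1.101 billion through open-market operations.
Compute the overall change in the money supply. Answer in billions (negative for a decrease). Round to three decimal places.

Before: m₁ = (1 + 0.282) / (0.1094 + 0.098 + 0.282) ≈ 2.61953, MB₁ = 5.54, so M₁ = 2.61953 × 5.54 ≈ 14.5122 billion.
After: m₂ = (1 + 0.282) / (0.1094 + 0.09 + 0.282) ≈ 2.66307, MB₂ = 5.54 + 1.101 = 6.641, so M₂ = 2.66307 × 6.641 ≈ 17.6854 billion.
ΔM = M₂ − M₁ = 17.6854 − 14.5122 = 3.1732 billion.

3.173 billion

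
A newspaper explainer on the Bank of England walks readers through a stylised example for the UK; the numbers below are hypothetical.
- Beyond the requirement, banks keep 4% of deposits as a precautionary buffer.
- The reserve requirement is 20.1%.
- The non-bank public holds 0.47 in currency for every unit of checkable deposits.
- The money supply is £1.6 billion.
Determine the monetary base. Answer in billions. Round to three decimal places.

£0.774 billion

The money multiplier is m = (1 + c) / (rr + e + c) = (1 + 0.47) / (0.201 + 0.04 + 0.47) ≈ 2.06751.
MB = M / m = 1.6 / 2.06751 ≈ 0.7739 billion.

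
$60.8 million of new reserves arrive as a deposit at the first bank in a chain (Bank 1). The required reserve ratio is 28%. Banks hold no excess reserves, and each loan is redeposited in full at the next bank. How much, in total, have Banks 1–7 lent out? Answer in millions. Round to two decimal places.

Bank i lends (1 − rr)^i of the original deposit: Bank 1 lends 60.8·0.7200 = 43.7760, Bank 2 lends 60.8·0.7200² ≈ 31.5187, and so on.
Summing a geometric series: total = 60.8·[0.7200·(1 − 0.7200^7) / (1 − 0.7200)] ≈ 140.6607 million.

$140.66 million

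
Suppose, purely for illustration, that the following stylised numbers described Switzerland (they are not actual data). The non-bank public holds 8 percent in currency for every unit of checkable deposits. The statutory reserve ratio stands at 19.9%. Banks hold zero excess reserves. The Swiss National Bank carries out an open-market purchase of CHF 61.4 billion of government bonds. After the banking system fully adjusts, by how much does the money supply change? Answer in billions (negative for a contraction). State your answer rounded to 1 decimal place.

The money multiplier is m = (1 + c) / (rr + c) = (1 + 0.08) / (0.199 + 0.08) ≈ 3.8710.
The purchase adds 61.4 billion of base, so ΔM = m × ΔMB = 3.8710 × (+61.4) = 237.6794 billion.

CHF 237.7 billion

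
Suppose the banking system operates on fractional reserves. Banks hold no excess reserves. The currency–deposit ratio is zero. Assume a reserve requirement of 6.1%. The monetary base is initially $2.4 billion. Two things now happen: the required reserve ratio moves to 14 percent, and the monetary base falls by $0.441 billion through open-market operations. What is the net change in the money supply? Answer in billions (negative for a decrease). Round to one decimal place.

Before: m₁ = 1 / (0.061) ≈ 16.3934, MB₁ = 2.4, so M₁ = 16.3934 × 2.4 ≈ 39.3442 billion.
After: m₂ = 1 / (0.14) ≈ 7.1429, MB₂ = 2.4 − 0.441 = 1.959, so M₂ = 7.1429 × 1.959 ≈ 13.9929 billion.
ΔM = M₂ − M₁ = 13.9929 − 39.3442 = -25.3513 billion.

-25.4 billion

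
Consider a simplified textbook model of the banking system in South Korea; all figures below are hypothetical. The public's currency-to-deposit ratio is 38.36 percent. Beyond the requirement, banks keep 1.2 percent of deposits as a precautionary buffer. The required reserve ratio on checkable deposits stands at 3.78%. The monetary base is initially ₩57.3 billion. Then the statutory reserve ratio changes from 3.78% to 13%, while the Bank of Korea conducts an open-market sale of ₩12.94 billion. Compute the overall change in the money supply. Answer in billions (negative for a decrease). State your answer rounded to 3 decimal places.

Before: m₁ = (1 + 0.3836) / (0.0378 + 0.012 + 0.3836) ≈ 3.192432, MB₁ = 57.3, so M₁ = 3.192432 × 57.3 ≈ 182.9264 billion.
After: m₂ = (1 + 0.3836) / (0.13 + 0.012 + 0.3836) ≈ 2.632420, MB₂ = 57.3 − 12.94 = 44.36, so M₂ = 2.632420 × 44.36 ≈ 116.7742 billion.
ΔM = M₂ − M₁ = 116.7742 − 182.9264 = -66.1522 billion.

-66.152 billion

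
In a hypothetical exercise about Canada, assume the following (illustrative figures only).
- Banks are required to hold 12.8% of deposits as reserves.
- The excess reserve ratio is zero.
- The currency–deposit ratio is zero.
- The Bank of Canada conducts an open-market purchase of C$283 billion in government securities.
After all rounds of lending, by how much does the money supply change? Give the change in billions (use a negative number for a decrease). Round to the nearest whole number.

The simple money multiplier is m = 1/rr = 1/0.128 = 7.8125.
An open-market purchase increases the monetary base by 283 billion, so ΔM = m × ΔMB = 7.8125 × 283 = 2210.9375 billion.

C$2211 billion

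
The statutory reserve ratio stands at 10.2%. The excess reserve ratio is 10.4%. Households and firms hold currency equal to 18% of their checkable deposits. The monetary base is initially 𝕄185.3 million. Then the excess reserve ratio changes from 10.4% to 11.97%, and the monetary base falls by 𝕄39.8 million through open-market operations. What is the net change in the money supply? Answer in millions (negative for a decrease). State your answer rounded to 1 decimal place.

-139.1 million

Before: m₁ = (1 + 0.18) / (0.102 + 0.104 + 0.18) ≈ 3.05699, MB₁ = 185.3, so M₁ = 3.05699 × 185.3 ≈ 566.4602 million.
After: m₂ = (1 + 0.18) / (0.102 + 0.1197 + 0.18) ≈ 2.93752, MB₂ = 185.3 − 39.8 = 145.5, so M₂ = 2.93752 × 145.5 ≈ 427.4092 million.
ΔM = M₂ − M₁ = 427.4092 − 566.4602 = -139.051 million.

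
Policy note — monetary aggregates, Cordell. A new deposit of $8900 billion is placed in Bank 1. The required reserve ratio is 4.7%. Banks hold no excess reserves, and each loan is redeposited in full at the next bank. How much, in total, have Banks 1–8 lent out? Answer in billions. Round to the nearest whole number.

Bank i lends (1 − rr)^i of the original deposit: Bank 1 lends 8900·0.9530 = 8481.7000, Bank 2 lends 8900·0.9530² = 8083.0601, and so on.
Summing a geometric series: total = 8900·[0.9530·(1 − 0.9530^8) / (1 − 0.9530)] ≈ 57681.5253 billion.

$57682 billion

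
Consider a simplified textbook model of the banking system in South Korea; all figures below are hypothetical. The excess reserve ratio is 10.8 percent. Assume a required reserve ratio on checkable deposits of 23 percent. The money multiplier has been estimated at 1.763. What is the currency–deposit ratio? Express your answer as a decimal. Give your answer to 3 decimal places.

0.530

Using m = 1.763. From m = (1 + c)/(c + rr + e), rearranging gives 1 + c = m·(c + rr + e), so c·(1 − m) = m·(rr + e) − 1.
Hence c = [m·(rr + e) − 1]/(1 − m) = [1.763 × (0.23 + 0.108) − 1] / (1 − 1.763) ≈ 0.529628.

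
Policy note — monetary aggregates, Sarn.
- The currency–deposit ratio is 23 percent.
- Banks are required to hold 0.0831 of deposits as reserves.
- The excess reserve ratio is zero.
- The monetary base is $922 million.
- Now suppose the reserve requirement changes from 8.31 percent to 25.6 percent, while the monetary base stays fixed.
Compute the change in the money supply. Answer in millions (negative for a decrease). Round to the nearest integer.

Initially m₁ = (1 + 0.23) / (0.0831 + 0.23) ≈ 3.9285, so M₁ = 3.9285 × 922 = 3622.077 million.
After the change m₂ = (1 + 0.23) / (0.256 + 0.23) ≈ 2.5309, so M₂ = 2.5309 × 922 = 2333.4898 million.
ΔM = M₂ − M₁ = 2333.4898 − 3622.077 = -1288.5872 million.

-1289 million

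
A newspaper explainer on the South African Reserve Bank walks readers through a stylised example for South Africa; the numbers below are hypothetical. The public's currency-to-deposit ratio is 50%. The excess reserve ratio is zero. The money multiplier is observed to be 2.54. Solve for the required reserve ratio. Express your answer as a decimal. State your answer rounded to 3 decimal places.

Using m = 2.54. Since m = (1 + c)/(c + rr + e), the denominator satisfies c + rr + e = (1 + c)/m = (1 + 0.5) / 2.54 ≈ 0.590551.
With c = 0.5 and e = 0, the required reserve ratio is 0.590551 − 0.5 − 0 = 0.090551.

0.091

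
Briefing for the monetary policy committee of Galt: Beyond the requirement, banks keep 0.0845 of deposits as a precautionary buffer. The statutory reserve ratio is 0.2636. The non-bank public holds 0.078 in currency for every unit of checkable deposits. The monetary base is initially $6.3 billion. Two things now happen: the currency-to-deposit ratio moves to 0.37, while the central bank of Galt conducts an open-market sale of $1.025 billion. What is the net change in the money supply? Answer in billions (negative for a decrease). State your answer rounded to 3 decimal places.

-5.875 billion

Before: m₁ = (1 + 0.078) / (0.2636 + 0.0845 + 0.078) ≈ 2.52992, MB₁ = 6.3, so M₁ = 2.52992 × 6.3 ≈ 15.9385 billion.
After: m₂ = (1 + 0.37) / (0.2636 + 0.0845 + 0.37) ≈ 1.90781, MB₂ = 6.3 − 1.025 = 5.275, so M₂ = 1.90781 × 5.275 ≈ 10.0637 billion.
ΔM = M₂ − M₁ = 10.0637 − 15.9385 = -5.8748 billion.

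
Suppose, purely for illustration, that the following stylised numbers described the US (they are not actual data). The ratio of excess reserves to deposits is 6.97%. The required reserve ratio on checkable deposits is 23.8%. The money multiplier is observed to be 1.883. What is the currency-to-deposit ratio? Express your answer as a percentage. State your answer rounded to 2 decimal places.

47.63%

Using m = 1.883. From m = (1 + c)/(c + rr + e), rearranging gives 1 + c = m·(c + rr + e), so c·(1 − m) = m·(rr + e) − 1.
Hence c = [m·(rr + e) − 1]/(1 − m) = [1.883 × (0.238 + 0.0697) − 1] / (1 − 1.883) ≈ 0.476332.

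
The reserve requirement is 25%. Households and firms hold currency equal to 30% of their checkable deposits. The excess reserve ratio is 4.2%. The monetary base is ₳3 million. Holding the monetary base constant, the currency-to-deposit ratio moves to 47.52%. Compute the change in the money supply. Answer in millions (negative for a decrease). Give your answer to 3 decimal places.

Initially m₁ = (1 + 0.3) / (0.25 + 0.042 + 0.3) ≈ 2.19595, so M₁ = 2.19595 × 3 ≈ 6.5878 million.
After the change m₂ = (1 + 0.4752) / (0.25 + 0.042 + 0.4752) ≈ 1.92284, so M₂ = 1.92284 × 3 ≈ 5.7685 million.
ΔM = M₂ − M₁ = 5.7685 − 6.5878 = -0.8193 million.

-0.819 million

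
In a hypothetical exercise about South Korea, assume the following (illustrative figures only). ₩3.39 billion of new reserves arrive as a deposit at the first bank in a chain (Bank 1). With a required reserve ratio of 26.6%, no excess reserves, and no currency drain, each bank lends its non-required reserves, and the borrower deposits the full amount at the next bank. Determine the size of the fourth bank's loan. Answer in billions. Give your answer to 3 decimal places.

₩0.984 billion

Each bank lends a fraction (1 − rr) = 0.7340 of the deposit it receives, so Bank 4 receives 3.39·0.7340^3 and lends 3.39·0.7340^4 ≈ 0.9840 billion.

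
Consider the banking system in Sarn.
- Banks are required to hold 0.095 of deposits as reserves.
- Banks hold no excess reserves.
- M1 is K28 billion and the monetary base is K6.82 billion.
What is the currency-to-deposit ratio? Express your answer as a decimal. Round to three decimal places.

Using m = M/MB = 28/6.82 ≈ 4.105572. From m = (1 + c)/(c + rr + e), rearranging gives 1 + c = m·(c + rr + e), so c·(1 − m) = m·(rr + e) − 1.
Hence c = [m·(rr + e) − 1]/(1 − m) = [4.105572 × (0.095 + 0) − 1] / (1 − 4.105572) ≈ 0.196412.

0.196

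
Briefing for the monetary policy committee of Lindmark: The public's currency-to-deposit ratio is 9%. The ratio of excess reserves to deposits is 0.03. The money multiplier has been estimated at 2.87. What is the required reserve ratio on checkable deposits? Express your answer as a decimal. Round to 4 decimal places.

0.2598

Using m = 2.87. Since m = (1 + c)/(c + rr + e), the denominator satisfies c + rr + e = (1 + c)/m = (1 + 0.09) / 2.87 ≈ 0.379791.
With c = 0.09 and e = 0.03, the required reserve ratio on checkable deposits is 0.379791 − 0.09 − 0.03 = 0.259791.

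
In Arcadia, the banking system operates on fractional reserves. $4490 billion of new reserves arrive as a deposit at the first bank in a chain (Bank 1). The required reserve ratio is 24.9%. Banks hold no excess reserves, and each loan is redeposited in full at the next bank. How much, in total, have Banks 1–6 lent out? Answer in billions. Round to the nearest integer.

$11113 billion

Bank i lends (1 − rr)^i of the original deposit: Bank 1 lends 4490·0.7510 = 3371.9900, Bank 2 lends 4490·0.7510² ≈ 2532.3645, and so on.
Summing a geometric series: total = 4490·[0.7510·(1 − 0.7510^6) / (1 − 0.7510)] ≈ 11112.5745 billion.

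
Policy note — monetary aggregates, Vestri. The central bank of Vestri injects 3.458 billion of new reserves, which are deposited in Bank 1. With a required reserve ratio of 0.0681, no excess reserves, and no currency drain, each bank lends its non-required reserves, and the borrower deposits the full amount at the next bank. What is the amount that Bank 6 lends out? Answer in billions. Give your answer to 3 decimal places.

Each bank lends a fraction (1 − rr) = 0.9319 of the deposit it receives, so Bank 6 receives 3.458·0.9319^5 and lends 3.458·0.9319^6 ≈ 2.2649 billion.

2.265 billion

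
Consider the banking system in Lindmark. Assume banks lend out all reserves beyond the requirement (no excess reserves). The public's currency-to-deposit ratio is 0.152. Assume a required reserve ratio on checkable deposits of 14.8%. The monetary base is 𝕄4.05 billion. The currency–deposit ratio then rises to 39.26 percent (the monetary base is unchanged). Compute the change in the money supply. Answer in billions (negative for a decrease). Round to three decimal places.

-5.119 billion

Initially m₁ = (1 + 0.152) / (0.148 + 0.152) = 3.84, so M₁ = 3.84 × 4.05 = 15.552 billion.
After the change m₂ = (1 + 0.3926) / (0.148 + 0.3926) ≈ 2.57603, so M₂ = 2.57603 × 4.05 ≈ 10.4329 billion.
ΔM = M₂ − M₁ = 10.4329 − 15.552 = -5.1191 billion.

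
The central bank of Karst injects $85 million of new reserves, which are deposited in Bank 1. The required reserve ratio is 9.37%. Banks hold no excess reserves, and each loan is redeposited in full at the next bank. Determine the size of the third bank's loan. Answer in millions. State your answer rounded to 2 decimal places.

$63.28 million

Each bank lends a fraction (1 − rr) = 0.9063 of the deposit it receives, so Bank 3 receives 85·0.9063^2 and lends 85·0.9063^3 ≈ 63.2754 million.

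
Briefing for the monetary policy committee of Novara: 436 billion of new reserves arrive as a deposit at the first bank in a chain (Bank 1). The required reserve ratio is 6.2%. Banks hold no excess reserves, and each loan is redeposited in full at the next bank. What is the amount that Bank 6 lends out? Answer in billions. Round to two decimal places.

296.96 billion

Each bank lends a fraction (1 − rr) = 0.9380 of the deposit it receives, so Bank 6 receives 436·0.9380^5 and lends 436·0.9380^6 ≈ 296.9638 billion.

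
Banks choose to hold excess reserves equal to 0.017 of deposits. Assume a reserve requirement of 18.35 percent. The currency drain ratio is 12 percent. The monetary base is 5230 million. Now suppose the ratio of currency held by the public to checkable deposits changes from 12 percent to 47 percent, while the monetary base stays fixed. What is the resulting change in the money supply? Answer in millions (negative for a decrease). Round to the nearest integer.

-6810 million

Initially m₁ = (1 + 0.12) / (0.1835 + 0.017 + 0.12) ≈ 3.49454, so M₁ = 3.49454 × 5230 = 18276.4442 million.
After the change m₂ = (1 + 0.47) / (0.1835 + 0.017 + 0.47) ≈ 2.19239, so M₂ = 2.19239 × 5230 = 11466.1997 million.
ΔM = M₂ − M₁ = 11466.1997 − 18276.4442 = -6810.2445 million.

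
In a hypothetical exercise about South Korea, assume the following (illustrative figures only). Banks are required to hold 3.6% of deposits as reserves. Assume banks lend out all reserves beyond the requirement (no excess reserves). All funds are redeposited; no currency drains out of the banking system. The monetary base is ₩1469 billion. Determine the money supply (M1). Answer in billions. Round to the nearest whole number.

₩40806 billion

With no currency drain or excess reserves, the money multiplier is m = 1/rr = 1/0.036 ≈ 27.77778.
Money supply M = m × MB = 27.77778 × 1469 ≈ 40805.5588 billion.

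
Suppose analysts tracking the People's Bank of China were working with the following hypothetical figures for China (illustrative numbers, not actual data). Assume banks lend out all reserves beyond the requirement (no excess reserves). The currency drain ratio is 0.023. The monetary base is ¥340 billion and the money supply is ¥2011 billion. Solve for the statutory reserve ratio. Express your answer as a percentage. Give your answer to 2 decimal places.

Using m = M/MB = 2011/340 ≈ 5.914706. Since m = (1 + c)/(c + rr + e), the denominator satisfies c + rr + e = (1 + c)/m = (1 + 0.023) / 5.914706 ≈ 0.172959.
With c = 0.023 and e = 0, the statutory reserve ratio is 0.172959 − 0.023 − 0 = 0.149959.

15.00%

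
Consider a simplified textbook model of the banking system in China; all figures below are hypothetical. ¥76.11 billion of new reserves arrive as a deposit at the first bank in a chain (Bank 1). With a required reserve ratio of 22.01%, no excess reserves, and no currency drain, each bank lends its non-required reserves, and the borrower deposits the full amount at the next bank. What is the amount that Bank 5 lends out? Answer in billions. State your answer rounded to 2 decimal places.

Each bank lends a fraction (1 − rr) = 0.7799 of the deposit it receives, so Bank 5 receives 76.11·0.7799^4 and lends 76.11·0.7799^5 ≈ 21.9602 billion.

¥21.96 billion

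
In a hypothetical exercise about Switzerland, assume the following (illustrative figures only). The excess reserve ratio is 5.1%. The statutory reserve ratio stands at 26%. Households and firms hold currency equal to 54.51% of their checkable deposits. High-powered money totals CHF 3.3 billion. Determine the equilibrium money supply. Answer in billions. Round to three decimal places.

CHF 5.956 billion

The money multiplier is m = (1 + c) / (rr + e + c) = (1 + 0.5451) / (0.26 + 0.051 + 0.5451) ≈ 1.80481.
So M = m × MB = 1.80481 × 3.3 ≈ 5.9559 billion.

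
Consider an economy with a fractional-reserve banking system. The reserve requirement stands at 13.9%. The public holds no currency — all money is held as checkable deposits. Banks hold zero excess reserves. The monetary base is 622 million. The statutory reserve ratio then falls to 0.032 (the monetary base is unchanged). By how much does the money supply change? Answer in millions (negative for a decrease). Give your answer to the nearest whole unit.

14963 million

Initially m₁ = 1 / (0.139) ≈ 7.1942, so M₁ = 7.1942 × 622 = 4474.7924 million.
After the change m₂ = 1 / (0.032) = 31.25, so M₂ = 31.25 × 622 = 19437.5 million.
ΔM = M₂ − M₁ = 19437.5 − 4474.7924 = 14962.7076 million.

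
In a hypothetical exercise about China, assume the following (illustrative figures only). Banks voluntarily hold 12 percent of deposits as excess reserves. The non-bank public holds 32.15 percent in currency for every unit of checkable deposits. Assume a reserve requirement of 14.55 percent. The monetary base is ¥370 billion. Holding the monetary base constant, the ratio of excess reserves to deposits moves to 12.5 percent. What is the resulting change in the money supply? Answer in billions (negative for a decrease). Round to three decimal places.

Initially m₁ = (1 + 0.3215) / (0.1455 + 0.12 + 0.3215) ≈ 2.2512777, so M₁ = 2.2512777 × 370 ≈ 832.9727 billion.
After the change m₂ = (1 + 0.3215) / (0.1455 + 0.125 + 0.3215) ≈ 2.2322635, so M₂ = 2.2322635 × 370 ≈ 825.9375 billion.
ΔM = M₂ − M₁ = 825.9375 − 832.9727 = -7.0352 billion.

-7.035 billion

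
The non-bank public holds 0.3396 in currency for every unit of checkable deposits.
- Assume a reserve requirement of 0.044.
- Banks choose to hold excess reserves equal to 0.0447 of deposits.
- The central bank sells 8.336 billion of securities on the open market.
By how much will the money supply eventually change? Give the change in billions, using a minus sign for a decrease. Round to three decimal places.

-26.073 billion

The money multiplier is m = (1 + c) / (rr + e + c) = (1 + 0.3396) / (0.044 + 0.0447 + 0.3396) ≈ 3.12771.
The sale removes 8.336 billion of base, so ΔM = m × ΔMB = 3.12771 × (−8.336) ≈ -26.0726 billion.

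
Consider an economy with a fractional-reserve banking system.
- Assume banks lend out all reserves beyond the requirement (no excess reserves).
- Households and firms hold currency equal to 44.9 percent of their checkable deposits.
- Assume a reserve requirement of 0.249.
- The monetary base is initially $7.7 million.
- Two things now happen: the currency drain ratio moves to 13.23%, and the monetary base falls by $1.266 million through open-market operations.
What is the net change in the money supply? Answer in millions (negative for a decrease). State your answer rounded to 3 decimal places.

Before: m₁ = (1 + 0.449) / (0.249 + 0.449) ≈ 2.07593, MB₁ = 7.7, so M₁ = 2.07593 × 7.7 ≈ 15.9847 million.
After: m₂ = (1 + 0.1323) / (0.249 + 0.1323) ≈ 2.96958, MB₂ = 7.7 − 1.266 = 6.434, so M₂ = 2.96958 × 6.434 ≈ 19.1063 million.
ΔM = M₂ − M₁ = 19.1063 − 15.9847 = 3.1216 million.

$3.122 million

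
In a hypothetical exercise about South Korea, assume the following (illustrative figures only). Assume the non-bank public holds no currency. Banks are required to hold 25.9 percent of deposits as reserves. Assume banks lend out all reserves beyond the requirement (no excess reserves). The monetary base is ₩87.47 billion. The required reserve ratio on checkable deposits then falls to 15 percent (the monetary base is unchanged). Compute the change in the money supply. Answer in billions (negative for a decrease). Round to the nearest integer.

₩245 billion

Initially m₁ = 1 / (0.259) ≈ 3.8610, so M₁ = 3.8610 × 87.47 ≈ 337.7217 billion.
After the change m₂ = 1 / (0.15) ≈ 6.6667, so M₂ = 6.6667 × 87.47 ≈ 583.1362 billion.
ΔM = M₂ − M₁ = 583.1362 − 337.7217 = 245.4145 billion.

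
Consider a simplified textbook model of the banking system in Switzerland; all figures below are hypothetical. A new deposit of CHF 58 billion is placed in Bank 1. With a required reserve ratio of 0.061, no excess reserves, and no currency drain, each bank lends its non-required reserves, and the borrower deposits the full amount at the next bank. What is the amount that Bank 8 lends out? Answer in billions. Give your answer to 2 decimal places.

CHF 35.06 billion

Each bank lends a fraction (1 − rr) = 0.9390 of the deposit it receives, so Bank 8 receives 58·0.9390^7 and lends 58·0.9390^8 ≈ 35.0552 billion.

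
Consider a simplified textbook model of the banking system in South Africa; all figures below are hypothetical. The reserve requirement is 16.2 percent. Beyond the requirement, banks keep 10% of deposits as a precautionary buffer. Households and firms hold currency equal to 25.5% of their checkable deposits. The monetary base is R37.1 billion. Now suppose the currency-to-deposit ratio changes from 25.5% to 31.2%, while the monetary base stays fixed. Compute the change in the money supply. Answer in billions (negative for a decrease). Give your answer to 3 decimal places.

Initially m₁ = (1 + 0.255) / (0.162 + 0.1 + 0.255) ≈ 2.427466, so M₁ = 2.427466 × 37.1 ≈ 90.059 billion.
After the change m₂ = (1 + 0.312) / (0.162 + 0.1 + 0.312) ≈ 2.285714, so M₂ = 2.285714 × 37.1 ≈ 84.8 billion.
ΔM = M₂ − M₁ = 84.8 − 90.059 = -5.259 billion.

-5.259 billion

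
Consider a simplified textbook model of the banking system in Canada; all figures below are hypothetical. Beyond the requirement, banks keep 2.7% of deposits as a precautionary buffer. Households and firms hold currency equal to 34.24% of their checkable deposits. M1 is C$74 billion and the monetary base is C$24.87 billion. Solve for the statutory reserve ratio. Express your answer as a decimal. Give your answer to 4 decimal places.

0.0818

Using m = M/MB = 74/24.87 ≈ 2.975472. Since m = (1 + c)/(c + rr + e), the denominator satisfies c + rr + e = (1 + c)/m = (1 + 0.3424) / 2.975472 ≈ 0.451155.
With c = 0.3424 and e = 0.027, the statutory reserve ratio is 0.451155 − 0.3424 − 0.027 = 0.081755.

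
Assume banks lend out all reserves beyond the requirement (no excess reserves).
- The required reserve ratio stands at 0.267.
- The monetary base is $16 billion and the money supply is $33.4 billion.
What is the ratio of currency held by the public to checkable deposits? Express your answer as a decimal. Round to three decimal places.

Using m = M/MB = 33.4/16 = 2.087500. From m = (1 + c)/(c + rr + e), rearranging gives 1 + c = m·(c + rr + e), so c·(1 − m) = m·(rr + e) − 1.
Hence c = [m·(rr + e) − 1]/(1 − m) = [2.087500 × (0.267 + 0) − 1] / (1 − 2.087500) ≈ 0.407023.

0.407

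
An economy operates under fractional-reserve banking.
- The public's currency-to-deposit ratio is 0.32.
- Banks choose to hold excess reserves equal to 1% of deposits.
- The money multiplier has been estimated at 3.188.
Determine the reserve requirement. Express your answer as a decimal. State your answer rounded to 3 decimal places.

Using m = 3.188. Since m = (1 + c)/(c + rr + e), the denominator satisfies c + rr + e = (1 + c)/m = (1 + 0.32) / 3.188 ≈ 0.414053.
With c = 0.32 and e = 0.01, the reserve requirement is 0.414053 − 0.32 − 0.01 = 0.084053.

0.084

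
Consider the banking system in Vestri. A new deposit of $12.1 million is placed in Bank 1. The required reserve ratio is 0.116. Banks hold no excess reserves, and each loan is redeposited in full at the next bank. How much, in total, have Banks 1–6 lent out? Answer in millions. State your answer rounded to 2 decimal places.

$48.21 million

Bank i lends (1 − rr)^i of the original deposit: Bank 1 lends 12.1·0.8840 = 10.6964, Bank 2 lends 12.1·0.8840² ≈ 9.4556, and so on.
Summing a geometric series: total = 12.1·[0.8840·(1 − 0.8840^6) / (1 − 0.8840)] ≈ 48.2062 million.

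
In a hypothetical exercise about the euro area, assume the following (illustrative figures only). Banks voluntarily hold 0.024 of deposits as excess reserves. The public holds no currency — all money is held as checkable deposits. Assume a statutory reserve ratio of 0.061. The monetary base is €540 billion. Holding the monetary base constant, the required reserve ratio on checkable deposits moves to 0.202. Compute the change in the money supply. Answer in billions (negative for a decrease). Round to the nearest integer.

Initially m₁ = 1 / (0.061 + 0.024) ≈ 11.7647, so M₁ = 11.7647 × 540 = 6352.938 billion.
After the change m₂ = 1 / (0.202 + 0.024) ≈ 4.4248, so M₂ = 4.4248 × 540 = 2389.392 billion.
ΔM = M₂ − M₁ = 2389.392 − 6352.938 = -3963.546 billion.

-3964 billion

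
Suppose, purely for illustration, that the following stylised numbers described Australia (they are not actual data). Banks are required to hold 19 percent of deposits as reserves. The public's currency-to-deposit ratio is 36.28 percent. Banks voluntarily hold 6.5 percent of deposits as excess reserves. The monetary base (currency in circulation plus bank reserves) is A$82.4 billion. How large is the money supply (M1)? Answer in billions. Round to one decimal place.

The money multiplier is m = (1 + c) / (rr + e + c) = (1 + 0.3628) / (0.19 + 0.065 + 0.3628) ≈ 2.2059.
So M = m × MB = 2.2059 × 82.4 ≈ 181.7662 billion.

A$181.8 billion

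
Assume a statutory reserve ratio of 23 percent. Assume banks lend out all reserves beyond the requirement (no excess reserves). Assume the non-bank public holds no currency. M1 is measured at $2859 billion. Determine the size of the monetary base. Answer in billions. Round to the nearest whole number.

With no currency drain and no excess reserves, the money multiplier is m = 1/rr = 1/0.23 ≈ 4.34783.
The monetary base is MB = M / m = 2859 / 4.34783 ≈ 657.5694 billion.

$658 billion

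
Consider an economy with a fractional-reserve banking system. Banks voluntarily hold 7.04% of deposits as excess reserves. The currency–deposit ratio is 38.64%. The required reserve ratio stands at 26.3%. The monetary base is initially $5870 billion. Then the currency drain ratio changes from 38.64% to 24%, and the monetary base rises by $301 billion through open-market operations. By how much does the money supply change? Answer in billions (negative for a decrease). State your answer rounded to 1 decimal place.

$2038.9 billion

Before: m₁ = (1 + 0.3864) / (0.263 + 0.0704 + 0.3864) ≈ 1.926091, MB₁ = 5870, so M₁ = 1.926091 × 5870 ≈ 11306.1542 billion.
After: m₂ = (1 + 0.24) / (0.263 + 0.0704 + 0.24) ≈ 2.162539, MB₂ = 5870 + 301 = 6171, so M₂ = 2.162539 × 6171 ≈ 13345.0282 billion.
ΔM = M₂ − M₁ = 13345.0282 − 11306.1542 = 2038.874 billion.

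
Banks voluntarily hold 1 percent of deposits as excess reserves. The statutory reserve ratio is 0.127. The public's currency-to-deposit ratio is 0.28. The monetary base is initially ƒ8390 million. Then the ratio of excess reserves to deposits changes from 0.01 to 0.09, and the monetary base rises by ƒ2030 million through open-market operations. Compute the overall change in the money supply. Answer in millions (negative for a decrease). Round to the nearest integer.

Before: m₁ = (1 + 0.28) / (0.127 + 0.01 + 0.28) ≈ 3.069544, MB₁ = 8390, so M₁ = 3.069544 × 8390 ≈ 25753.4742 million.
After: m₂ = (1 + 0.28) / (0.127 + 0.09 + 0.28) ≈ 2.575453, MB₂ = 8390 + 2030 = 10420, so M₂ = 2.575453 × 10420 ≈ 26836.2203 million.
ΔM = M₂ − M₁ = 26836.2203 − 25753.4742 = 1082.7461 million.

ƒ1083 million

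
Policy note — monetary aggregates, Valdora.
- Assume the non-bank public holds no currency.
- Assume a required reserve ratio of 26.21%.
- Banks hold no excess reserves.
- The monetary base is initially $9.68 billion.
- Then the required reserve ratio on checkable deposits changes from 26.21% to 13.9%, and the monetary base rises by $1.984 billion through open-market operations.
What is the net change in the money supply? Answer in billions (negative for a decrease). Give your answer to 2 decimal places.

$46.98 billion

Before: m₁ = 1 / (0.2621) ≈ 3.81534, MB₁ = 9.68, so M₁ = 3.81534 × 9.68 ≈ 36.9325 billion.
After: m₂ = 1 / (0.139) ≈ 7.19424, MB₂ = 9.68 + 1.984 = 11.664, so M₂ = 7.19424 × 11.664 ≈ 83.9136 billion.
ΔM = M₂ − M₁ = 83.9136 − 36.9325 = 46.9811 billion.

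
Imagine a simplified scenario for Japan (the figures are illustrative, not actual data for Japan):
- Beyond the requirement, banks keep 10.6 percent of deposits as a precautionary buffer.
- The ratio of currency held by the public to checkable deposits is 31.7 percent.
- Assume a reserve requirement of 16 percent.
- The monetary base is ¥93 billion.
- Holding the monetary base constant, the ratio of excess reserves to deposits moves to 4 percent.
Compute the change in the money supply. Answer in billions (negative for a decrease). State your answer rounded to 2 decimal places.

¥26.82 billion

Initially m₁ = (1 + 0.317) / (0.16 + 0.106 + 0.317) ≈ 2.25901, so M₁ = 2.25901 × 93 ≈ 210.0879 billion.
After the change m₂ = (1 + 0.317) / (0.16 + 0.04 + 0.317) ≈ 2.54739, so M₂ = 2.54739 × 93 ≈ 236.9073 billion.
ΔM = M₂ − M₁ = 236.9073 − 210.0879 = 26.8194 billion.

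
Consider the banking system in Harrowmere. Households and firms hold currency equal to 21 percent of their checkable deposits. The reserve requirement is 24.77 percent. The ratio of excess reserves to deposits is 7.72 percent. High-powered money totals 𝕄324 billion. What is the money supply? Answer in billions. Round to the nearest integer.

The money multiplier is m = (1 + c) / (rr + e + c) = (1 + 0.21) / (0.2477 + 0.0772 + 0.21) ≈ 2.2621.
So M = m × MB = 2.2621 × 324 = 732.9204 billion.

𝕄733 billion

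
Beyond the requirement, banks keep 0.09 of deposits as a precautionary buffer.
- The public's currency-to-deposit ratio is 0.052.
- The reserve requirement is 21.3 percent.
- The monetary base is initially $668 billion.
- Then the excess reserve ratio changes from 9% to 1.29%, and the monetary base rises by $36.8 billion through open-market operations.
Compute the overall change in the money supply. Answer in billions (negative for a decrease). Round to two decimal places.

$688.51 billion

Before: m₁ = (1 + 0.052) / (0.213 + 0.09 + 0.052) ≈ 2.963380, MB₁ = 668, so M₁ = 2.963380 × 668 ≈ 1979.5378 billion.
After: m₂ = (1 + 0.052) / (0.213 + 0.0129 + 0.052) ≈ 3.785534, MB₂ = 668 + 36.8 = 704.8, so M₂ = 3.785534 × 704.8 ≈ 2668.0444 billion.
ΔM = M₂ − M₁ = 2668.0444 − 1979.5378 = 688.5066 billion.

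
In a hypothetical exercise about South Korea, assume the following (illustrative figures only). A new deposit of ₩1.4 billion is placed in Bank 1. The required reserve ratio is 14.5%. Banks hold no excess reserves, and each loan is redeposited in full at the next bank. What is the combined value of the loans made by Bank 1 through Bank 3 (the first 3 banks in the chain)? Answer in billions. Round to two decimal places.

₩3.10 billion

Bank i lends (1 − rr)^i of the original deposit: Bank 1 lends 1.4·0.8550 = 1.1970, Bank 2 lends 1.4·0.8550² ≈ 1.0234, and so on.
Summing a geometric series: total = 1.4·[0.8550·(1 − 0.8550^3) / (1 − 0.8550)] ≈ 3.0955 billion.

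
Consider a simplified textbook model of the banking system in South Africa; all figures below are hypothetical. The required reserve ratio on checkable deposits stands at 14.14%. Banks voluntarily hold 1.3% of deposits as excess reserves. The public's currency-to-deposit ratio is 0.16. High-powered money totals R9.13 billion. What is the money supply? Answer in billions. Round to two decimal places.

R33.69 billion

The money multiplier is m = (1 + c) / (rr + e + c) = (1 + 0.16) / (0.1414 + 0.013 + 0.16) ≈ 3.6896.
So M = m × MB = 3.6896 × 9.13 ≈ 33.686 billion.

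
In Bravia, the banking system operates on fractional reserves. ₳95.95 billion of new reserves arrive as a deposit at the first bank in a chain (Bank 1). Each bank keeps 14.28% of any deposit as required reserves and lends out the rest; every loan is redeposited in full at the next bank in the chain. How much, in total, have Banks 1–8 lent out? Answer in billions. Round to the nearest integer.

Bank i lends (1 − rr)^i of the original deposit: Bank 1 lends 95.95·0.8572 ≈ 82.2483, Bank 2 lends 95.95·0.8572² ≈ 70.5033, and so on.
Summing a geometric series: total = 95.95·[0.8572·(1 − 0.8572^8) / (1 − 0.8572)] ≈ 408.0666 billion.

₳408 billion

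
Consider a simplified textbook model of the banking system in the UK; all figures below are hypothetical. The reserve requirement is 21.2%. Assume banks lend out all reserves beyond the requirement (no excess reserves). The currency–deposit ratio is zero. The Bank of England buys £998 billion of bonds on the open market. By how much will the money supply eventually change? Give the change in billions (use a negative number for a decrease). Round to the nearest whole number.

The simple money multiplier is m = 1/rr = 1/0.212 ≈ 4.7170.
An open-market purchase increases the monetary base by 998 billion, so ΔM = m × ΔMB = 4.7170 × 998 = 4707.566 billion.

£4708 billion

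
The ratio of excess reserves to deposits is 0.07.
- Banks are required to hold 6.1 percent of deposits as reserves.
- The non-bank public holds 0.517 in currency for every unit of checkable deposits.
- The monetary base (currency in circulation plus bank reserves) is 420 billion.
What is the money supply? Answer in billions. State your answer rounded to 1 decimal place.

983.2 billion

The money multiplier is m = (1 + c) / (rr + e + c) = (1 + 0.517) / (0.061 + 0.07 + 0.517) ≈ 2.34105.
So M = m × MB = 2.34105 × 420 = 983.241 billion.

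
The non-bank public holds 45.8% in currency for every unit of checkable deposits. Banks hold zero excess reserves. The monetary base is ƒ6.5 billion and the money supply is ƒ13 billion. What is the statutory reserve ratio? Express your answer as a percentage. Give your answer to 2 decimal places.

27.10%

Using m = M/MB = 13/6.5 = 2.000000. Since m = (1 + c)/(c + rr + e), the denominator satisfies c + rr + e = (1 + c)/m = (1 + 0.458) / 2.000000 = 0.729000.
With c = 0.458 and e = 0, the statutory reserve ratio is 0.729000 − 0.458 − 0 = 0.271.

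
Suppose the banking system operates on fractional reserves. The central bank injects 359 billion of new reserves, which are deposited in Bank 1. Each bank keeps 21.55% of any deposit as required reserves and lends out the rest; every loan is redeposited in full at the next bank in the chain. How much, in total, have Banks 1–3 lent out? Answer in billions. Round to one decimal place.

675.9 billion

Bank i lends (1 − rr)^i of the original deposit: Bank 1 lends 359·0.7845 = 281.6355, Bank 2 lends 359·0.7845² ≈ 220.9430, and so on.
Summing a geometric series: total = 359·[0.7845·(1 − 0.7845^3) / (1 − 0.7845)] ≈ 675.9084 billion.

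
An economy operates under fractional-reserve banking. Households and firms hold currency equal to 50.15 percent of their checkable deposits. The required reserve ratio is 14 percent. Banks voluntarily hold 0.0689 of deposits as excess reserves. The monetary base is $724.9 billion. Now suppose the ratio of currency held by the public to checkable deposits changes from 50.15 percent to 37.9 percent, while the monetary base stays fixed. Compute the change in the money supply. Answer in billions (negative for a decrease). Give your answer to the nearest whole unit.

$168 billion

Initially m₁ = (1 + 0.5015) / (0.14 + 0.0689 + 0.5015) ≈ 2.1136, so M₁ = 2.1136 × 724.9 ≈ 1532.1486 billion.
After the change m₂ = (1 + 0.379) / (0.14 + 0.0689 + 0.379) ≈ 2.3456, so M₂ = 2.3456 × 724.9 ≈ 1700.3254 billion.
ΔM = M₂ − M₁ = 1700.3254 − 1532.1486 = 168.1768 billion.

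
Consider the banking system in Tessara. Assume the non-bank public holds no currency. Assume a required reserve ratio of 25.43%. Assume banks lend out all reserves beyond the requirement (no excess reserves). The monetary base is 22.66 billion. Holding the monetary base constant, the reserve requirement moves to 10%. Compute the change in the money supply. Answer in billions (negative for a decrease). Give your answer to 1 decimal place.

137.5 billion

Initially m₁ = 1 / (0.2543) ≈ 3.9324, so M₁ = 3.9324 × 22.66 ≈ 89.1082 billion.
After the change m₂ = 1 / (0.1) = 10, so M₂ = 10 × 22.66 = 226.6 billion.
ΔM = M₂ − M₁ = 226.6 − 89.1082 = 137.4918 billion.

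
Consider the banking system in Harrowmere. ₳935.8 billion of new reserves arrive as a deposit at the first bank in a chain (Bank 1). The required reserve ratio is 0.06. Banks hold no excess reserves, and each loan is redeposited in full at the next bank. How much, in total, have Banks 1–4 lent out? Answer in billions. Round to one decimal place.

₳3214.4 billion

Bank i lends (1 − rr)^i of the original deposit: Bank 1 lends 935.8·0.9400 = 879.6520, Bank 2 lends 935.8·0.9400² ≈ 826.8729, and so on.
Summing a geometric series: total = 935.8·[0.9400·(1 − 0.9400^4) / (1 − 0.9400)] ≈ 3214.4103 billion.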